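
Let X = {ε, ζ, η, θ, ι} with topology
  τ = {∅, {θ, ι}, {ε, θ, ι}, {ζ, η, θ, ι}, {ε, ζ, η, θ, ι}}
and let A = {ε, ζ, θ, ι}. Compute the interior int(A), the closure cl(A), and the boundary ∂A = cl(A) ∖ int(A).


int(A) = {ε, θ, ι}, cl(A) = {ε, ζ, η, θ, ι}, ∂A = {ζ, η}.

Closed sets in (X, τ) are complements of opens:
  closed(X, τ) = {∅, {ε}, {ζ, η}, {ε, ζ, η}, {ε, ζ, η, θ, ι}}.
int(A) = ⋃ {U ∈ τ : U ⊆ A}. Opens contained in A: ∅, {θ, ι}, {ε, θ, ι}.
Taking the union of these: int(A) = {ε, θ, ι}.
cl(A) = ⋂ {C closed : A ⊆ C}. Closed sets containing A: {ε, ζ, η, θ, ι}.
Intersecting these: cl(A) = {ε, ζ, η, θ, ι}.
∂A = cl(A) ∖ int(A) = {ε, ζ, η, θ, ι} ∖ {ε, θ, ι} = {ζ, η}.


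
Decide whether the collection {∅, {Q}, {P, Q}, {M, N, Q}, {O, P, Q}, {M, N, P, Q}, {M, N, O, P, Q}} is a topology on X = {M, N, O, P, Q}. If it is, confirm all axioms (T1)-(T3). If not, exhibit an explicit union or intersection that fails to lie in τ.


τ IS a topology on X.

Axiom (T1): ∅ ∈ τ? Yes; X ∈ τ? Yes.
Axiom (T2/T3): check pairwise unions and intersections of members of τ.
All pairwise intersections and unions checked — each lies in τ. Therefore τ satisfies (T1), (T2), (T3): it IS a topology on X.


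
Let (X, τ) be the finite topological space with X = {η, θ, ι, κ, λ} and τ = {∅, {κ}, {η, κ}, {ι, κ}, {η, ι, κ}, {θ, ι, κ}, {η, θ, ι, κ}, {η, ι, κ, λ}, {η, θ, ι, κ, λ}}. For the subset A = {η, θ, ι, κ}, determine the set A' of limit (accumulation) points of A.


A' = {η, θ, ι, λ}

For each x ∈ X, list the open sets U ∈ τ with x ∈ U, then check whether U ∩ (A ∖ {x}) ≠ ∅ for every such U.
  x = η: opens ∋ x are {η, κ}, {η, ι, κ}, {η, θ, ι, κ}, {η, ι, κ, λ}, {η, θ, ι, κ, λ}; each meets A ∖ {η}, so x IS a limit point.
  x = θ: opens ∋ x are {θ, ι, κ}, {η, θ, ι, κ}, {η, θ, ι, κ, λ}; each meets A ∖ {θ}, so x IS a limit point.
  x = ι: opens ∋ x are {ι, κ}, {η, ι, κ}, {θ, ι, κ}, {η, θ, ι, κ}, {η, ι, κ, λ}, {η, θ, ι, κ, λ}; each meets A ∖ {ι}, so x IS a limit point.
  x = κ: open {κ} ∋ x has {κ} ∩ (A ∖ {κ}) = ∅, so x is NOT a limit point.
  x = λ: opens ∋ x are {η, ι, κ, λ}, {η, θ, ι, κ, λ}; each meets A ∖ {λ}, so x IS a limit point.
Collecting: A' = {η, θ, ι, λ}.


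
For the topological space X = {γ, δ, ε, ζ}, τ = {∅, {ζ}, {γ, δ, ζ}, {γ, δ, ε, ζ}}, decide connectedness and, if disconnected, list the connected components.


(X, τ) is connected.

Find clopen sets (U ∈ τ with X ∖ U ∈ τ):
  U = ∅, X ∖ U = {γ, δ, ε, ζ} — both open, so U is clopen.
  U = {γ, δ, ε, ζ}, X ∖ U = ∅ — both open, so U is clopen.
Only trivial clopens (∅ and X) exist, so (X, τ) is connected.
Compute connected components by grouping points that agree on all clopens:
  component: {γ, δ, ε, ζ}


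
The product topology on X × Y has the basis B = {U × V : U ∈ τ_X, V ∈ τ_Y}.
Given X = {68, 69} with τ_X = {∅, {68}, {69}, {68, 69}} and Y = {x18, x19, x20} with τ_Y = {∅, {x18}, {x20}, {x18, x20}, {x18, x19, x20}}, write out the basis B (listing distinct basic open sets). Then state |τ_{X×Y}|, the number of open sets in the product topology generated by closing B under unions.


Basis B = {∅ × ∅, {68} × {x18}, {68} × {x20}, {69} × {x18}, {69} × {x20}, {68} × {x18, x20}, {68, 69} × {x18}, {68, 69} × {x20}, {69} × {x18, x20}, {68} × {x18, x19, x20}, {69} × {x18, x19, x20}, {68, 69} × {x18, x20}, {68, 69} × {x18, x19, x20}}; |τ_{X×Y}| = 25.

Enumerate products U × V with U ∈ τ_X, V ∈ τ_Y (deduplicated):
  ∅ × ∅ = {} (∅)
  {68} × {x18} = {(68,x18)}
  {68} × {x20} = {(68,x20)}
  {69} × {x18} = {(69,x18)}
  {69} × {x20} = {(69,x20)}
  {68} × {x18, x20} = {(68,x18), (68,x20)}
  {68, 69} × {x18} = {(68,x18), (69,x18)}
  {68, 69} × {x20} = {(68,x20), (69,x20)}
  {69} × {x18, x20} = {(69,x18), (69,x20)}
  {68} × {x18, x19, x20} = {(68,x18), (68,x19), (68,x20)}
  {69} × {x18, x19, x20} = {(69,x18), (69,x19), (69,x20)}
  {68, 69} × {x18, x20} = {(68,x18), (68,x20), (69,x18), (69,x20)}
  {68, 69} × {x18, x19, x20} = {(68,x18), (68,x19), (68,x20), (69,x18), (69,x19), (69,x20)}
These 13 distinct sets form the basis B.
Close under arbitrary unions to get τ_{X×Y}; counting gives |τ_{X×Y}| = 25.


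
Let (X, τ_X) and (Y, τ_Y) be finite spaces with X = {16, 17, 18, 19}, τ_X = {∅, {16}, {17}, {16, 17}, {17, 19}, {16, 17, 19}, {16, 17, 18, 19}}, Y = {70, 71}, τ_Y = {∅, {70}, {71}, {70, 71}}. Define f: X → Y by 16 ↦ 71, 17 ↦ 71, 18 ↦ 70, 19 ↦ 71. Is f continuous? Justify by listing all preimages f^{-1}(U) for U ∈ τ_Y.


f is NOT continuous.

Compute f^{-1}(U) for each U ∈ τ_Y:
  U = ∅: f^{-1}(U) = ∅ ∈ τ_X ✓.
  U = {70}: f^{-1}(U) = {18} ∉ τ_X ✗.
  U = {71}: f^{-1}(U) = {16, 17, 19} ∈ τ_X ✓.
  U = {70, 71}: f^{-1}(U) = {16, 17, 18, 19} ∈ τ_X ✓.
Found U = {70} with f^{-1}(U) = {18} not in τ_X. Therefore f is NOT continuous.


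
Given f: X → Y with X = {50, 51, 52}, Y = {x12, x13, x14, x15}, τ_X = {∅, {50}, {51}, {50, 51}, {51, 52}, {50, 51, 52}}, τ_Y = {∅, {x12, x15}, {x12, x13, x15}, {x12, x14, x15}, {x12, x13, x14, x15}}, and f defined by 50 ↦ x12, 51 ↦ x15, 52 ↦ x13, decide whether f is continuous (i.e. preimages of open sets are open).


f IS continuous.

Compute f^{-1}(U) for each U ∈ τ_Y:
  U = ∅: f^{-1}(U) = ∅ ∈ τ_X ✓.
  U = {x12, x15}: f^{-1}(U) = {50, 51} ∈ τ_X ✓.
  U = {x12, x13, x15}: f^{-1}(U) = {50, 51, 52} ∈ τ_X ✓.
  U = {x12, x14, x15}: f^{-1}(U) = {50, 51} ∈ τ_X ✓.
  U = {x12, x13, x14, x15}: f^{-1}(U) = {50, 51, 52} ∈ τ_X ✓.
Every preimage lies in τ_X, so f IS continuous.


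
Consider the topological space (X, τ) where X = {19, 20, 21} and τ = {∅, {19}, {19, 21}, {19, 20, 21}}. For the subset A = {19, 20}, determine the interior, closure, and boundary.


int(A) = {19}, cl(A) = {19, 20, 21}, ∂A = {20, 21}.

Closed sets in (X, τ) are complements of opens:
  closed(X, τ) = {∅, {20}, {20, 21}, {19, 20, 21}}.
int(A) = ⋃ {U ∈ τ : U ⊆ A}. Opens contained in A: ∅, {19}.
Taking the union of these: int(A) = {19}.
cl(A) = ⋂ {C closed : A ⊆ C}. Closed sets containing A: {19, 20, 21}.
Intersecting these: cl(A) = {19, 20, 21}.
∂A = cl(A) ∖ int(A) = {19, 20, 21} ∖ {19} = {20, 21}.


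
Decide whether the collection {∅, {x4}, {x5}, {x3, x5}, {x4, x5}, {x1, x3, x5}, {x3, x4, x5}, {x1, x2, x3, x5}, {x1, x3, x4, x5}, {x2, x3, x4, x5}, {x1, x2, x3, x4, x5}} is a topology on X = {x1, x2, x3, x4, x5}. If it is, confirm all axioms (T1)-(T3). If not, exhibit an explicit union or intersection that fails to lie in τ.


τ is NOT a topology on X.

Axiom (T1): ∅ ∈ τ? Yes; X ∈ τ? Yes.
Axiom (T2/T3): check pairwise unions and intersections of members of τ.
Counterexample for (T3): {x1, x2, x3, x5} ∩ {x2, x3, x4, x5} = {x2, x3, x5} ∉ τ. Therefore τ is NOT a topology.


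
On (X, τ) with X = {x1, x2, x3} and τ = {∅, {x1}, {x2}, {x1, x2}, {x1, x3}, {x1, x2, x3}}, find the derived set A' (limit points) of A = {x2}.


A' = ∅

For each x ∈ X, list the open sets U ∈ τ with x ∈ U, then check whether U ∩ (A ∖ {x}) ≠ ∅ for every such U.
  x = x1: open {x1} ∋ x has {x1} ∩ (A ∖ {x1}) = ∅, so x is NOT a limit point.
  x = x2: open {x2} ∋ x has {x2} ∩ (A ∖ {x2}) = ∅, so x is NOT a limit point.
  x = x3: open {x1, x3} ∋ x has {x1, x3} ∩ (A ∖ {x3}) = ∅, so x is NOT a limit point.
Collecting: A' = ∅.


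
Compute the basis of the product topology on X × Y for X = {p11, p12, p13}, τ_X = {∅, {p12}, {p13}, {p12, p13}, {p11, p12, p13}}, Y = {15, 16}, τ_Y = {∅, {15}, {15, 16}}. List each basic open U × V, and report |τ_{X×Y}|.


Basis B = {∅ × ∅, {p12} × {15}, {p13} × {15}, {p12} × {15, 16}, {p12, p13} × {15}, {p13} × {15, 16}, {p11, p12, p13} × {15}, {p12, p13} × {15, 16}, {p11, p12, p13} × {15, 16}}; |τ_{X×Y}| = 14.

Enumerate products U × V with U ∈ τ_X, V ∈ τ_Y (deduplicated):
  ∅ × ∅ = {} (∅)
  {p12} × {15} = {(p12,15)}
  {p13} × {15} = {(p13,15)}
  {p12} × {15, 16} = {(p12,15), (p12,16)}
  {p12, p13} × {15} = {(p12,15), (p13,15)}
  {p13} × {15, 16} = {(p13,15), (p13,16)}
  {p11, p12, p13} × {15} = {(p11,15), (p12,15), (p13,15)}
  {p12, p13} × {15, 16} = {(p12,15), (p12,16), (p13,15), (p13,16)}
  {p11, p12, p13} × {15, 16} = {(p11,15), (p11,16), (p12,15), (p12,16), (p13,15), (p13,16)}
These 9 distinct sets form the basis B.
Close under arbitrary unions to get τ_{X×Y}; counting gives |τ_{X×Y}| = 14.


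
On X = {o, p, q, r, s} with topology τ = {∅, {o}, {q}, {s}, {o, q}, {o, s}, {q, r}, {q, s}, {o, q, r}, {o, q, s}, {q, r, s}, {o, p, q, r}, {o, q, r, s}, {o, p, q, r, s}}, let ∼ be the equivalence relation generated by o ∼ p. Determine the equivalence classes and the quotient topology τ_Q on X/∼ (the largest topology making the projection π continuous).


X/∼ = {[o=p], [q], [r], [s]}; |τ_Q| = 8.

Equivalence classes: [o=p], [q], [r], [s].
Quotient map π: X → X/∼ sends o ↦ [o=p], p ↦ [o=p], q ↦ [q], r ↦ [r], s ↦ [s].
For each subset V ⊆ X/∼, compute π^{-1}(V) ⊆ X and check whether π^{-1}(V) ∈ τ. V is open in τ_Q iff π^{-1}(V) ∈ τ.
  V = {}: π^{-1}(V) = ∅ ∈ τ ✓.
  V = {[o=p]}: π^{-1}(V) = {o, p} ∉ τ ✗.
  V = {[q]}: π^{-1}(V) = {q} ∈ τ ✓.
  V = {[o=p], [q]}: π^{-1}(V) = {o, p, q} ∉ τ ✗.
  V = {[r]}: π^{-1}(V) = {r} ∉ τ ✗.
  V = {[o=p], [r]}: π^{-1}(V) = {o, p, r} ∉ τ ✗.
  V = {[q], [r]}: π^{-1}(V) = {q, r} ∈ τ ✓.
  V = {[o=p], [q], [r]}: π^{-1}(V) = {o, p, q, r} ∈ τ ✓.
  V = {[s]}: π^{-1}(V) = {s} ∈ τ ✓.
  V = {[o=p], [s]}: π^{-1}(V) = {o, p, s} ∉ τ ✗.
  V = {[q], [s]}: π^{-1}(V) = {q, s} ∈ τ ✓.
  V = {[o=p], [q], [s]}: π^{-1}(V) = {o, p, q, s} ∉ τ ✗.
  V = {[r], [s]}: π^{-1}(V) = {r, s} ∉ τ ✗.
  V = {[o=p], [r], [s]}: π^{-1}(V) = {o, p, r, s} ∉ τ ✗.
  V = {[q], [r], [s]}: π^{-1}(V) = {q, r, s} ∈ τ ✓.
  V = {[o=p], [q], [r], [s]}: π^{-1}(V) = {o, p, q, r, s} ∈ τ ✓.
Open sets in the quotient: τ_Q = {{}, {[q]}, {[q], [r]}, {[o=p], [q], [r]}, {[s]}, {[q], [s]}, {[q], [r], [s]}, {[o=p], [q], [r], [s]}} (8 elements).


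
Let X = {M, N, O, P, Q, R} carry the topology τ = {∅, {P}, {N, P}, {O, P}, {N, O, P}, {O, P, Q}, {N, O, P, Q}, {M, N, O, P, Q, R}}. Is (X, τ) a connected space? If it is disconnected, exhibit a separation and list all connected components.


(X, τ) is connected.

Find clopen sets (U ∈ τ with X ∖ U ∈ τ):
  U = ∅, X ∖ U = {M, N, O, P, Q, R} — both open, so U is clopen.
  U = {M, N, O, P, Q, R}, X ∖ U = ∅ — both open, so U is clopen.
Only trivial clopens (∅ and X) exist, so (X, τ) is connected.
Compute connected components by grouping points that agree on all clopens:
  component: {M, N, O, P, Q, R}


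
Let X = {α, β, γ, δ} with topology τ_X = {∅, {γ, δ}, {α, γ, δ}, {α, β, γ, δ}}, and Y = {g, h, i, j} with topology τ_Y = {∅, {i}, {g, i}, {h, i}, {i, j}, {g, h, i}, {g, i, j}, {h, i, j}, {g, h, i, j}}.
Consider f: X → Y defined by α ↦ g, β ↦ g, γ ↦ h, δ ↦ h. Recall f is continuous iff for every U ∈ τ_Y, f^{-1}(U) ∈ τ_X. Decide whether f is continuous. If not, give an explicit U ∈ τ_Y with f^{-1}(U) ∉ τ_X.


f is NOT continuous.

Compute f^{-1}(U) for each U ∈ τ_Y:
  U = ∅: f^{-1}(U) = ∅ ∈ τ_X ✓.
  U = {i}: f^{-1}(U) = ∅ ∈ τ_X ✓.
  U = {g, i}: f^{-1}(U) = {α, β} ∉ τ_X ✗.
  U = {h, i}: f^{-1}(U) = {γ, δ} ∈ τ_X ✓.
  U = {i, j}: f^{-1}(U) = ∅ ∈ τ_X ✓.
  U = {g, h, i}: f^{-1}(U) = {α, β, γ, δ} ∈ τ_X ✓.
  U = {g, i, j}: f^{-1}(U) = {α, β} ∉ τ_X ✗.
  U = {h, i, j}: f^{-1}(U) = {γ, δ} ∈ τ_X ✓.
  U = {g, h, i, j}: f^{-1}(U) = {α, β, γ, δ} ∈ τ_X ✓.
Found U = {g, i} with f^{-1}(U) = {α, β} not in τ_X. Therefore f is NOT continuous.


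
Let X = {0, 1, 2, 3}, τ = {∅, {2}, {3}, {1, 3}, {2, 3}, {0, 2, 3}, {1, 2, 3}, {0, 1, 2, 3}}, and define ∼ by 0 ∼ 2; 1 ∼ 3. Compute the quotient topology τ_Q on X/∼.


X/∼ = {[0=2], [1=3]}; |τ_Q| = 3.

Equivalence classes: [0=2], [1=3].
Quotient map π: X → X/∼ sends 0 ↦ [0=2], 1 ↦ [1=3], 2 ↦ [0=2], 3 ↦ [1=3].
For each subset V ⊆ X/∼, compute π^{-1}(V) ⊆ X and check whether π^{-1}(V) ∈ τ. V is open in τ_Q iff π^{-1}(V) ∈ τ.
  V = {}: π^{-1}(V) = ∅ ∈ τ ✓.
  V = {[0=2]}: π^{-1}(V) = {0, 2} ∉ τ ✗.
  V = {[1=3]}: π^{-1}(V) = {1, 3} ∈ τ ✓.
  V = {[0=2], [1=3]}: π^{-1}(V) = {0, 1, 2, 3} ∈ τ ✓.
Open sets in the quotient: τ_Q = {{}, {[1=3]}, {[0=2], [1=3]}} (3 elements).


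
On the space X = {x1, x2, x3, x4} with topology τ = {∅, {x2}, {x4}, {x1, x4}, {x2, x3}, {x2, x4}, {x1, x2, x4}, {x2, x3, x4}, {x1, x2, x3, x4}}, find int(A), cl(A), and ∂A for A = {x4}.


int(A) = {x4}, cl(A) = {x1, x4}, ∂A = {x1}.

Closed sets in (X, τ) are complements of opens:
  closed(X, τ) = {∅, {x1}, {x3}, {x1, x3}, {x1, x4}, {x2, x3}, {x1, x2, x3}, {x1, x3, x4}, {x1, x2, x3, x4}}.
int(A) = ⋃ {U ∈ τ : U ⊆ A}. Opens contained in A: ∅, {x4}.
Taking the union of these: int(A) = {x4}.
cl(A) = ⋂ {C closed : A ⊆ C}. Closed sets containing A: {x1, x4}, {x1, x3, x4}, {x1, x2, x3, x4}.
Intersecting these: cl(A) = {x1, x4}.
∂A = cl(A) ∖ int(A) = {x1, x4} ∖ {x4} = {x1}.


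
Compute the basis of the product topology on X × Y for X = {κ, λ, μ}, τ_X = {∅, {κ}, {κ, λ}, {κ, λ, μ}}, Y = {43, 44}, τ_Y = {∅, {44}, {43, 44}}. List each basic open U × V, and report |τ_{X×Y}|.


Basis B = {∅ × ∅, {κ} × {44}, {κ} × {43, 44}, {κ, λ} × {44}, {κ, λ, μ} × {44}, {κ, λ} × {43, 44}, {κ, λ, μ} × {43, 44}}; |τ_{X×Y}| = 10.

Enumerate products U × V with U ∈ τ_X, V ∈ τ_Y (deduplicated):
  ∅ × ∅ = {} (∅)
  {κ} × {44} = {(κ,44)}
  {κ} × {43, 44} = {(κ,43), (κ,44)}
  {κ, λ} × {44} = {(κ,44), (λ,44)}
  {κ, λ, μ} × {44} = {(κ,44), (λ,44), (μ,44)}
  {κ, λ} × {43, 44} = {(κ,43), (κ,44), (λ,43), (λ,44)}
  {κ, λ, μ} × {43, 44} = {(κ,43), (κ,44), (λ,43), (λ,44), (μ,43), (μ,44)}
These 7 distinct sets form the basis B.
Close under arbitrary unions to get τ_{X×Y}; counting gives |τ_{X×Y}| = 10.


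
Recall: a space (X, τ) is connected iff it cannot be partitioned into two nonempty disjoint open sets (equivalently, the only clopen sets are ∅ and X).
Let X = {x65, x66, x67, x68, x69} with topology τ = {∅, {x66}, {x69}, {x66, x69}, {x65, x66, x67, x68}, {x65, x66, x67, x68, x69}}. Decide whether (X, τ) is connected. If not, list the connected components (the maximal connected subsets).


(X, τ) is disconnected; components = [{x69}, {x65, x66, x67, x68}].

Find clopen sets (U ∈ τ with X ∖ U ∈ τ):
  U = ∅, X ∖ U = {x65, x66, x67, x68, x69} — both open, so U is clopen.
  U = {x69}, X ∖ U = {x65, x66, x67, x68} — both open, so U is clopen.
  U = {x65, x66, x67, x68}, X ∖ U = {x69} — both open, so U is clopen.
  U = {x65, x66, x67, x68, x69}, X ∖ U = ∅ — both open, so U is clopen.
Nontrivial clopen(s) exist: e.g. {x69}. So (X, τ) is disconnected.
Compute connected components by grouping points that agree on all clopens:
  component: {x69}
  component: {x65, x66, x67, x68}


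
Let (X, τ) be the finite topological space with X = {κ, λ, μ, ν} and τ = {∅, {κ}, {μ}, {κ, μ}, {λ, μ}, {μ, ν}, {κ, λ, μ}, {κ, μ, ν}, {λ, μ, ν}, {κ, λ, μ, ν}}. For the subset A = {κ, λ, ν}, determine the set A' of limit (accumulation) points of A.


A' = ∅

For each x ∈ X, list the open sets U ∈ τ with x ∈ U, then check whether U ∩ (A ∖ {x}) ≠ ∅ for every such U.
  x = κ: open {κ} ∋ x has {κ} ∩ (A ∖ {κ}) = ∅, so x is NOT a limit point.
  x = λ: open {λ, μ} ∋ x has {λ, μ} ∩ (A ∖ {λ}) = ∅, so x is NOT a limit point.
  x = μ: open {μ} ∋ x has {μ} ∩ (A ∖ {μ}) = ∅, so x is NOT a limit point.
  x = ν: open {μ, ν} ∋ x has {μ, ν} ∩ (A ∖ {ν}) = ∅, so x is NOT a limit point.
Collecting: A' = ∅.


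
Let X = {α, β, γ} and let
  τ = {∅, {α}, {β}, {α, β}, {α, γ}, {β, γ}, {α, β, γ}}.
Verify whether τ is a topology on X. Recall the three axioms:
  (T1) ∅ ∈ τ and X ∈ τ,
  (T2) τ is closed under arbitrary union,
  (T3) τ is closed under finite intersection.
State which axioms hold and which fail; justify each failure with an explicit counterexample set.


τ is NOT a topology on X.

Axiom (T1): ∅ ∈ τ? Yes; X ∈ τ? Yes.
Axiom (T2/T3): check pairwise unions and intersections of members of τ.
Counterexample for (T3): {α, γ} ∩ {β, γ} = {γ} ∉ τ. Therefore τ is NOT a topology.


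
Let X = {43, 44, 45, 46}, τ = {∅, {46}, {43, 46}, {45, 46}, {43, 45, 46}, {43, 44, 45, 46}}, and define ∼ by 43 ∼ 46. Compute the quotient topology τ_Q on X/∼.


X/∼ = {[43=46], [44], [45]}; |τ_Q| = 4.

Equivalence classes: [43=46], [44], [45].
Quotient map π: X → X/∼ sends 43 ↦ [43=46], 44 ↦ [44], 45 ↦ [45], 46 ↦ [43=46].
For each subset V ⊆ X/∼, compute π^{-1}(V) ⊆ X and check whether π^{-1}(V) ∈ τ. V is open in τ_Q iff π^{-1}(V) ∈ τ.
  V = {}: π^{-1}(V) = ∅ ∈ τ ✓.
  V = {[43=46]}: π^{-1}(V) = {43, 46} ∈ τ ✓.
  V = {[44]}: π^{-1}(V) = {44} ∉ τ ✗.
  V = {[43=46], [44]}: π^{-1}(V) = {43, 44, 46} ∉ τ ✗.
  V = {[45]}: π^{-1}(V) = {45} ∉ τ ✗.
  V = {[43=46], [45]}: π^{-1}(V) = {43, 45, 46} ∈ τ ✓.
  V = {[44], [45]}: π^{-1}(V) = {44, 45} ∉ τ ✗.
  V = {[43=46], [44], [45]}: π^{-1}(V) = {43, 44, 45, 46} ∈ τ ✓.
Open sets in the quotient: τ_Q = {{}, {[43=46]}, {[43=46], [45]}, {[43=46], [44], [45]}} (4 elements).


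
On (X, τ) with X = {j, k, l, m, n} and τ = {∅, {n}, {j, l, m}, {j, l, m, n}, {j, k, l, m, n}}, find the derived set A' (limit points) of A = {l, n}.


A' = {j, k, m}

For each x ∈ X, list the open sets U ∈ τ with x ∈ U, then check whether U ∩ (A ∖ {x}) ≠ ∅ for every such U.
  x = j: opens ∋ x are {j, l, m}, {j, l, m, n}, {j, k, l, m, n}; each meets A ∖ {j}, so x IS a limit point.
  x = k: opens ∋ x are {j, k, l, m, n}; each meets A ∖ {k}, so x IS a limit point.
  x = l: open {j, l, m} ∋ x has {j, l, m} ∩ (A ∖ {l}) = ∅, so x is NOT a limit point.
  x = m: opens ∋ x are {j, l, m}, {j, l, m, n}, {j, k, l, m, n}; each meets A ∖ {m}, so x IS a limit point.
  x = n: open {n} ∋ x has {n} ∩ (A ∖ {n}) = ∅, so x is NOT a limit point.
Collecting: A' = {j, k, m}.


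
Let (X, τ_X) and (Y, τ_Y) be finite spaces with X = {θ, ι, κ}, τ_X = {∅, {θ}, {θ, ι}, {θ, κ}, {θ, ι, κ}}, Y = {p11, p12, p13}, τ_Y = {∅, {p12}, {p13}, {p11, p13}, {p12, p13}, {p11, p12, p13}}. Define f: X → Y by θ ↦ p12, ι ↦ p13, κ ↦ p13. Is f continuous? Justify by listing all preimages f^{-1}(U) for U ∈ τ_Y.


f is NOT continuous.

Compute f^{-1}(U) for each U ∈ τ_Y:
  U = ∅: f^{-1}(U) = ∅ ∈ τ_X ✓.
  U = {p12}: f^{-1}(U) = {θ} ∈ τ_X ✓.
  U = {p13}: f^{-1}(U) = {ι, κ} ∉ τ_X ✗.
  U = {p11, p13}: f^{-1}(U) = {ι, κ} ∉ τ_X ✗.
  U = {p12, p13}: f^{-1}(U) = {θ, ι, κ} ∈ τ_X ✓.
  U = {p11, p12, p13}: f^{-1}(U) = {θ, ι, κ} ∈ τ_X ✓.
Found U = {p13} with f^{-1}(U) = {ι, κ} not in τ_X. Therefore f is NOT continuous.


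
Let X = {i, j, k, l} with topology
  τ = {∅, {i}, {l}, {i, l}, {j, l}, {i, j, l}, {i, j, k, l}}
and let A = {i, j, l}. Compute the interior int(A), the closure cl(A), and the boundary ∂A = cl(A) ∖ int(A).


int(A) = {i, j, l}, cl(A) = {i, j, k, l}, ∂A = {k}.

Closed sets in (X, τ) are complements of opens:
  closed(X, τ) = {∅, {k}, {i, k}, {j, k}, {i, j, k}, {j, k, l}, {i, j, k, l}}.
int(A) = ⋃ {U ∈ τ : U ⊆ A}. Opens contained in A: ∅, {i}, {l}, {i, l}, {j, l}, {i, j, l}.
Taking the union of these: int(A) = {i, j, l}.
cl(A) = ⋂ {C closed : A ⊆ C}. Closed sets containing A: {i, j, k, l}.
Intersecting these: cl(A) = {i, j, k, l}.
∂A = cl(A) ∖ int(A) = {i, j, k, l} ∖ {i, j, l} = {k}.


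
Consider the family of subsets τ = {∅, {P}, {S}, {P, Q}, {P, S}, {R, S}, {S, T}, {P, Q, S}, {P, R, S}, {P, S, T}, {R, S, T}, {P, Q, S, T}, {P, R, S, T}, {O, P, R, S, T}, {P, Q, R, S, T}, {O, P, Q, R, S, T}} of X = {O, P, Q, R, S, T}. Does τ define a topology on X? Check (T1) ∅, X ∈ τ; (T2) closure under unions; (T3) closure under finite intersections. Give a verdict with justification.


τ is NOT a topology on X.

Axiom (T1): ∅ ∈ τ? Yes; X ∈ τ? Yes.
Axiom (T2/T3): check pairwise unions and intersections of members of τ.
Counterexample for (T2): {P, Q} ∪ {R, S} = {P, Q, R, S} ∉ τ. Therefore τ is NOT a topology.


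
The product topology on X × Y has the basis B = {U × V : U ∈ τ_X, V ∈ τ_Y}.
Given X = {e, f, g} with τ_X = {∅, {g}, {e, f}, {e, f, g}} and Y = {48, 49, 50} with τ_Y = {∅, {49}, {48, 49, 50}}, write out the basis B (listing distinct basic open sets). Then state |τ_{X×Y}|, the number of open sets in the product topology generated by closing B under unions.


Basis B = {∅ × ∅, {g} × {49}, {e, f} × {49}, {e, f, g} × {49}, {g} × {48, 49, 50}, {e, f} × {48, 49, 50}, {e, f, g} × {48, 49, 50}}; |τ_{X×Y}| = 9.

Enumerate products U × V with U ∈ τ_X, V ∈ τ_Y (deduplicated):
  ∅ × ∅ = {} (∅)
  {g} × {49} = {(g,49)}
  {e, f} × {49} = {(e,49), (f,49)}
  {e, f, g} × {49} = {(e,49), (f,49), (g,49)}
  {g} × {48, 49, 50} = {(g,48), (g,49), (g,50)}
  {e, f} × {48, 49, 50} = {(e,48), (e,49), (e,50), (f,48), (f,49), (f,50)}
  {e, f, g} × {48, 49, 50} = {(e,48), (e,49), (e,50), (f,48), (f,49), (f,50), (g,48), (g,49), (g,50)}
These 7 distinct sets form the basis B.
Close under arbitrary unions to get τ_{X×Y}; counting gives |τ_{X×Y}| = 9.


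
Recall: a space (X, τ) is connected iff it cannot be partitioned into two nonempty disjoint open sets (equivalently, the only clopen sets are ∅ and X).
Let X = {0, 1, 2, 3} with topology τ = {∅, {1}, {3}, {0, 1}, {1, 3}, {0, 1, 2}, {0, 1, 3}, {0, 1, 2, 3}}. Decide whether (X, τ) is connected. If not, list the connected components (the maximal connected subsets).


(X, τ) is disconnected; components = [{3}, {0, 1, 2}].

Find clopen sets (U ∈ τ with X ∖ U ∈ τ):
  U = ∅, X ∖ U = {0, 1, 2, 3} — both open, so U is clopen.
  U = {3}, X ∖ U = {0, 1, 2} — both open, so U is clopen.
  U = {0, 1, 2}, X ∖ U = {3} — both open, so U is clopen.
  U = {0, 1, 2, 3}, X ∖ U = ∅ — both open, so U is clopen.
Nontrivial clopen(s) exist: e.g. {0, 1, 2}. So (X, τ) is disconnected.
Compute connected components by grouping points that agree on all clopens:
  component: {3}
  component: {0, 1, 2}


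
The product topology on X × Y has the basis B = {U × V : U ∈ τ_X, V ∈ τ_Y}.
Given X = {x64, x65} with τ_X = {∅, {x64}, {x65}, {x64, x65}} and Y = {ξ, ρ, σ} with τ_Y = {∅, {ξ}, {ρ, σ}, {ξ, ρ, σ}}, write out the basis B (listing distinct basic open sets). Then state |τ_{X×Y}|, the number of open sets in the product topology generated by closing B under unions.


Basis B = {∅ × ∅, {x64} × {ξ}, {x65} × {ξ}, {x64, x65} × {ξ}, {x64} × {ρ, σ}, {x65} × {ρ, σ}, {x64} × {ξ, ρ, σ}, {x65} × {ξ, ρ, σ}, {x64, x65} × {ρ, σ}, {x64, x65} × {ξ, ρ, σ}}; |τ_{X×Y}| = 16.

Enumerate products U × V with U ∈ τ_X, V ∈ τ_Y (deduplicated):
  ∅ × ∅ = {} (∅)
  {x64} × {ξ} = {(x64,ξ)}
  {x65} × {ξ} = {(x65,ξ)}
  {x64, x65} × {ξ} = {(x64,ξ), (x65,ξ)}
  {x64} × {ρ, σ} = {(x64,ρ), (x64,σ)}
  {x65} × {ρ, σ} = {(x65,ρ), (x65,σ)}
  {x64} × {ξ, ρ, σ} = {(x64,ξ), (x64,ρ), (x64,σ)}
  {x65} × {ξ, ρ, σ} = {(x65,ξ), (x65,ρ), (x65,σ)}
  {x64, x65} × {ρ, σ} = {(x64,ρ), (x64,σ), (x65,ρ), (x65,σ)}
  {x64, x65} × {ξ, ρ, σ} = {(x64,ξ), (x64,ρ), (x64,σ), (x65,ξ), (x65,ρ), (x65,σ)}
These 10 distinct sets form the basis B.
Close under arbitrary unions to get τ_{X×Y}; counting gives |τ_{X×Y}| = 16.


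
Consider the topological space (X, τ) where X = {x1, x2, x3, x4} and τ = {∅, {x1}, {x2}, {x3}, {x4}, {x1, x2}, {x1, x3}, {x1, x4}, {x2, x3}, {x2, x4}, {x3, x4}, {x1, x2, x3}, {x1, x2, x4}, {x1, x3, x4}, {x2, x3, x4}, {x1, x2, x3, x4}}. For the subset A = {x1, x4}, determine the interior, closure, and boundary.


int(A) = {x1, x4}, cl(A) = {x1, x4}, ∂A = ∅.

Closed sets in (X, τ) are complements of opens:
  closed(X, τ) = {∅, {x1}, {x2}, {x3}, {x4}, {x1, x2}, {x1, x3}, {x1, x4}, {x2, x3}, {x2, x4}, {x3, x4}, {x1, x2, x3}, {x1, x2, x4}, {x1, x3, x4}, {x2, x3, x4}, {x1, x2, x3, x4}}.
int(A) = ⋃ {U ∈ τ : U ⊆ A}. Opens contained in A: ∅, {x1}, {x4}, {x1, x4}.
Taking the union of these: int(A) = {x1, x4}.
cl(A) = ⋂ {C closed : A ⊆ C}. Closed sets containing A: {x1, x4}, {x1, x2, x4}, {x1, x3, x4}, {x1, x2, x3, x4}.
Intersecting these: cl(A) = {x1, x4}.
∂A = cl(A) ∖ int(A) = {x1, x4} ∖ {x1, x4} = ∅.


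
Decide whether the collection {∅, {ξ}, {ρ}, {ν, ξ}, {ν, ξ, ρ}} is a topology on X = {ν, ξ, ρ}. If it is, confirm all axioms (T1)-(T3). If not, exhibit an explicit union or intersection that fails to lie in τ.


τ is NOT a topology on X.

Axiom (T1): ∅ ∈ τ? Yes; X ∈ τ? Yes.
Axiom (T2/T3): check pairwise unions and intersections of members of τ.
Counterexample for (T2): {ξ} ∪ {ρ} = {ξ, ρ} ∉ τ. Therefore τ is NOT a topology.


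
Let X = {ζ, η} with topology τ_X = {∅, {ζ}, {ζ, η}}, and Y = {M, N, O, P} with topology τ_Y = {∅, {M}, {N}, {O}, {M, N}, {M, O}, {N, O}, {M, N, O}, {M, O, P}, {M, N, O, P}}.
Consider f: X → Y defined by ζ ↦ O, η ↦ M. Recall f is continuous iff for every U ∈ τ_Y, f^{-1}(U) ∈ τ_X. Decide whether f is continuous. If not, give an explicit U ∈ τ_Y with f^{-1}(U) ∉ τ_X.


f is NOT continuous.

Compute f^{-1}(U) for each U ∈ τ_Y:
  U = ∅: f^{-1}(U) = ∅ ∈ τ_X ✓.
  U = {M}: f^{-1}(U) = {η} ∉ τ_X ✗.
  U = {N}: f^{-1}(U) = ∅ ∈ τ_X ✓.
  U = {O}: f^{-1}(U) = {ζ} ∈ τ_X ✓.
  U = {M, N}: f^{-1}(U) = {η} ∉ τ_X ✗.
  U = {M, O}: f^{-1}(U) = {ζ, η} ∈ τ_X ✓.
  U = {N, O}: f^{-1}(U) = {ζ} ∈ τ_X ✓.
  U = {M, N, O}: f^{-1}(U) = {ζ, η} ∈ τ_X ✓.
  U = {M, O, P}: f^{-1}(U) = {ζ, η} ∈ τ_X ✓.
  U = {M, N, O, P}: f^{-1}(U) = {ζ, η} ∈ τ_X ✓.
Found U = {M} with f^{-1}(U) = {η} not in τ_X. Therefore f is NOT continuous.


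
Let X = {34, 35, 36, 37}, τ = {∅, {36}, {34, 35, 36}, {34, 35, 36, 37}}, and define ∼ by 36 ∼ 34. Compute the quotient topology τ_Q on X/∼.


X/∼ = {[34=36], [35], [37]}; |τ_Q| = 3.

Equivalence classes: [34=36], [35], [37].
Quotient map π: X → X/∼ sends 34 ↦ [34=36], 35 ↦ [35], 36 ↦ [34=36], 37 ↦ [37].
For each subset V ⊆ X/∼, compute π^{-1}(V) ⊆ X and check whether π^{-1}(V) ∈ τ. V is open in τ_Q iff π^{-1}(V) ∈ τ.
  V = {}: π^{-1}(V) = ∅ ∈ τ ✓.
  V = {[34=36]}: π^{-1}(V) = {34, 36} ∉ τ ✗.
  V = {[35]}: π^{-1}(V) = {35} ∉ τ ✗.
  V = {[34=36], [35]}: π^{-1}(V) = {34, 35, 36} ∈ τ ✓.
  V = {[37]}: π^{-1}(V) = {37} ∉ τ ✗.
  V = {[34=36], [37]}: π^{-1}(V) = {34, 36, 37} ∉ τ ✗.
  V = {[35], [37]}: π^{-1}(V) = {35, 37} ∉ τ ✗.
  V = {[34=36], [35], [37]}: π^{-1}(V) = {34, 35, 36, 37} ∈ τ ✓.
Open sets in the quotient: τ_Q = {{}, {[34=36], [35]}, {[34=36], [35], [37]}} (3 elements).


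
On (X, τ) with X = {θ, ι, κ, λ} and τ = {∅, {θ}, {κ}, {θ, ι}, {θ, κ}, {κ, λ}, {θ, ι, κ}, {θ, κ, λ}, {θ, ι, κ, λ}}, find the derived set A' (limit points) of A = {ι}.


A' = ∅

For each x ∈ X, list the open sets U ∈ τ with x ∈ U, then check whether U ∩ (A ∖ {x}) ≠ ∅ for every such U.
  x = θ: open {θ} ∋ x has {θ} ∩ (A ∖ {θ}) = ∅, so x is NOT a limit point.
  x = ι: open {θ, ι} ∋ x has {θ, ι} ∩ (A ∖ {ι}) = ∅, so x is NOT a limit point.
  x = κ: open {κ} ∋ x has {κ} ∩ (A ∖ {κ}) = ∅, so x is NOT a limit point.
  x = λ: open {κ, λ} ∋ x has {κ, λ} ∩ (A ∖ {λ}) = ∅, so x is NOT a limit point.
Collecting: A' = ∅.


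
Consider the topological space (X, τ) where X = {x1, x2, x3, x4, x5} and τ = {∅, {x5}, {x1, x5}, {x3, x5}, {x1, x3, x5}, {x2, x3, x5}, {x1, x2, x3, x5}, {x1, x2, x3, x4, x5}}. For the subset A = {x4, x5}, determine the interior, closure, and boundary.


int(A) = {x5}, cl(A) = {x1, x2, x3, x4, x5}, ∂A = {x1, x2, x3, x4}.

Closed sets in (X, τ) are complements of opens:
  closed(X, τ) = {∅, {x4}, {x1, x4}, {x2, x4}, {x1, x2, x4}, {x2, x3, x4}, {x1, x2, x3, x4}, {x1, x2, x3, x4, x5}}.
int(A) = ⋃ {U ∈ τ : U ⊆ A}. Opens contained in A: ∅, {x5}.
Taking the union of these: int(A) = {x5}.
cl(A) = ⋂ {C closed : A ⊆ C}. Closed sets containing A: {x1, x2, x3, x4, x5}.
Intersecting these: cl(A) = {x1, x2, x3, x4, x5}.
∂A = cl(A) ∖ int(A) = {x1, x2, x3, x4, x5} ∖ {x5} = {x1, x2, x3, x4}.


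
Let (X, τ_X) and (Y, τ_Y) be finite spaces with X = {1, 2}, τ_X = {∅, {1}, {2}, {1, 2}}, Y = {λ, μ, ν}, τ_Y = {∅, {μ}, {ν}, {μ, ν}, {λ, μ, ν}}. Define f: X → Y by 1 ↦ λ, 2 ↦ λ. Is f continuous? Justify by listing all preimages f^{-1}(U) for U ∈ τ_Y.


f IS continuous.

Compute f^{-1}(U) for each U ∈ τ_Y:
  U = ∅: f^{-1}(U) = ∅ ∈ τ_X ✓.
  U = {μ}: f^{-1}(U) = ∅ ∈ τ_X ✓.
  U = {ν}: f^{-1}(U) = ∅ ∈ τ_X ✓.
  U = {μ, ν}: f^{-1}(U) = ∅ ∈ τ_X ✓.
  U = {λ, μ, ν}: f^{-1}(U) = {1, 2} ∈ τ_X ✓.
Every preimage lies in τ_X, so f IS continuous.


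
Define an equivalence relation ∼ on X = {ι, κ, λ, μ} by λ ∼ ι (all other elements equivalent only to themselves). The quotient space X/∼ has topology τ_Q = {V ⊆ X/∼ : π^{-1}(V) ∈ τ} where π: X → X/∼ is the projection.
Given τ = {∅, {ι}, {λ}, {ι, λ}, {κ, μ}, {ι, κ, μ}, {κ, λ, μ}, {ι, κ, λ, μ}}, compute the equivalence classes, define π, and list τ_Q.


X/∼ = {[ι=λ], [κ], [μ]}; |τ_Q| = 4.

Equivalence classes: [ι=λ], [κ], [μ].
Quotient map π: X → X/∼ sends ι ↦ [ι=λ], κ ↦ [κ], λ ↦ [ι=λ], μ ↦ [μ].
For each subset V ⊆ X/∼, compute π^{-1}(V) ⊆ X and check whether π^{-1}(V) ∈ τ. V is open in τ_Q iff π^{-1}(V) ∈ τ.
  V = {}: π^{-1}(V) = ∅ ∈ τ ✓.
  V = {[ι=λ]}: π^{-1}(V) = {ι, λ} ∈ τ ✓.
  V = {[κ]}: π^{-1}(V) = {κ} ∉ τ ✗.
  V = {[ι=λ], [κ]}: π^{-1}(V) = {ι, κ, λ} ∉ τ ✗.
  V = {[μ]}: π^{-1}(V) = {μ} ∉ τ ✗.
  V = {[ι=λ], [μ]}: π^{-1}(V) = {ι, λ, μ} ∉ τ ✗.
  V = {[κ], [μ]}: π^{-1}(V) = {κ, μ} ∈ τ ✓.
  V = {[ι=λ], [κ], [μ]}: π^{-1}(V) = {ι, κ, λ, μ} ∈ τ ✓.
Open sets in the quotient: τ_Q = {{}, {[ι=λ]}, {[κ], [μ]}, {[ι=λ], [κ], [μ]}} (4 elements).


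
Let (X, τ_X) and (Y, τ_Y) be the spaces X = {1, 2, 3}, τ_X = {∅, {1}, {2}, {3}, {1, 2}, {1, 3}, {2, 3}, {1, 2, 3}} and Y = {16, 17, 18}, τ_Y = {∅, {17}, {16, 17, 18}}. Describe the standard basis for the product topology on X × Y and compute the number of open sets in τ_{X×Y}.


Basis B = {∅ × ∅, {1} × {17}, {2} × {17}, {3} × {17}, {1, 2} × {17}, {1, 3} × {17}, {2, 3} × {17}, {1} × {16, 17, 18}, {1, 2, 3} × {17}, {2} × {16, 17, 18}, {3} × {16, 17, 18}, {1, 2} × {16, 17, 18}, {1, 3} × {16, 17, 18}, {2, 3} × {16, 17, 18}, {1, 2, 3} × {16, 17, 18}}; |τ_{X×Y}| = 27.

Enumerate products U × V with U ∈ τ_X, V ∈ τ_Y (deduplicated):
  ∅ × ∅ = {} (∅)
  {1} × {17} = {(1,17)}
  {2} × {17} = {(2,17)}
  {3} × {17} = {(3,17)}
  {1, 2} × {17} = {(1,17), (2,17)}
  {1, 3} × {17} = {(1,17), (3,17)}
  {2, 3} × {17} = {(2,17), (3,17)}
  {1} × {16, 17, 18} = {(1,16), (1,17), (1,18)}
  {1, 2, 3} × {17} = {(1,17), (2,17), (3,17)}
  {2} × {16, 17, 18} = {(2,16), (2,17), (2,18)}
  {3} × {16, 17, 18} = {(3,16), (3,17), (3,18)}
  {1, 2} × {16, 17, 18} = {(1,16), (1,17), (1,18), (2,16), (2,17), (2,18)}
  {1, 3} × {16, 17, 18} = {(1,16), (1,17), (1,18), (3,16), (3,17), (3,18)}
  {2, 3} × {16, 17, 18} = {(2,16), (2,17), (2,18), (3,16), (3,17), (3,18)}
  {1, 2, 3} × {16, 17, 18} = {(1,16), (1,17), (1,18), (2,16), (2,17), (2,18), (3,16), (3,17), (3,18)}
These 15 distinct sets form the basis B.
Close under arbitrary unions to get τ_{X×Y}; counting gives |τ_{X×Y}| = 27.


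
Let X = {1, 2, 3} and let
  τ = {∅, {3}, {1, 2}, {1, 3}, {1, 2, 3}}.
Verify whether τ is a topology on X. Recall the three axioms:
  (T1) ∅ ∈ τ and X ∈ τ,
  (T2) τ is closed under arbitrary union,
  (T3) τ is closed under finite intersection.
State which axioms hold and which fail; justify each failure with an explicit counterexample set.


τ is NOT a topology on X.

Axiom (T1): ∅ ∈ τ? Yes; X ∈ τ? Yes.
Axiom (T2/T3): check pairwise unions and intersections of members of τ.
Counterexample for (T3): {1, 2} ∩ {1, 3} = {1} ∉ τ. Therefore τ is NOT a topology.


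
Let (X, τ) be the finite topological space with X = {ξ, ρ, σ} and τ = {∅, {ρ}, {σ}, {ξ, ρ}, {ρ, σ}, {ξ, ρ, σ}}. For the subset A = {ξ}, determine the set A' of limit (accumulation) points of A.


A' = ∅

For each x ∈ X, list the open sets U ∈ τ with x ∈ U, then check whether U ∩ (A ∖ {x}) ≠ ∅ for every such U.
  x = ξ: open {ξ, ρ} ∋ x has {ξ, ρ} ∩ (A ∖ {ξ}) = ∅, so x is NOT a limit point.
  x = ρ: open {ρ} ∋ x has {ρ} ∩ (A ∖ {ρ}) = ∅, so x is NOT a limit point.
  x = σ: open {σ} ∋ x has {σ} ∩ (A ∖ {σ}) = ∅, so x is NOT a limit point.
Collecting: A' = ∅.


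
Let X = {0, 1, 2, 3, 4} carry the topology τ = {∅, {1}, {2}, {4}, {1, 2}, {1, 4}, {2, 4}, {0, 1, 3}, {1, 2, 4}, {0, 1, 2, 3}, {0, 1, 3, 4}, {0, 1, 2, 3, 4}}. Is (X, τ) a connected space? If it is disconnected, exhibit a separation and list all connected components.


(X, τ) is disconnected; components = [{2}, {4}, {0, 1, 3}].

Find clopen sets (U ∈ τ with X ∖ U ∈ τ):
  U = ∅, X ∖ U = {0, 1, 2, 3, 4} — both open, so U is clopen.
  U = {2}, X ∖ U = {0, 1, 3, 4} — both open, so U is clopen.
  U = {4}, X ∖ U = {0, 1, 2, 3} — both open, so U is clopen.
  U = {2, 4}, X ∖ U = {0, 1, 3} — both open, so U is clopen.
  U = {0, 1, 3}, X ∖ U = {2, 4} — both open, so U is clopen.
  U = {0, 1, 2, 3}, X ∖ U = {4} — both open, so U is clopen.
  U = {0, 1, 3, 4}, X ∖ U = {2} — both open, so U is clopen.
  U = {0, 1, 2, 3, 4}, X ∖ U = ∅ — both open, so U is clopen.
Nontrivial clopen(s) exist: e.g. {2}. So (X, τ) is disconnected.
Compute connected components by grouping points that agree on all clopens:
  component: {2}
  component: {4}
  component: {0, 1, 3}


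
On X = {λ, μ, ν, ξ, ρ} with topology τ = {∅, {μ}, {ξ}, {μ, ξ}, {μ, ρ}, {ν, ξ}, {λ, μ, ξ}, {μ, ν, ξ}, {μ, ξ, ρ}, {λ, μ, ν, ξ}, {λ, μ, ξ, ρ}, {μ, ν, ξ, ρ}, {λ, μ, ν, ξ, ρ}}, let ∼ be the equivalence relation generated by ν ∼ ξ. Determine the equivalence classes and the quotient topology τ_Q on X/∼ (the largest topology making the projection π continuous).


X/∼ = {[λ], [μ], [ν=ξ], [ρ]}; |τ_Q| = 8.

Equivalence classes: [λ], [μ], [ν=ξ], [ρ].
Quotient map π: X → X/∼ sends λ ↦ [λ], μ ↦ [μ], ν ↦ [ν=ξ], ξ ↦ [ν=ξ], ρ ↦ [ρ].
For each subset V ⊆ X/∼, compute π^{-1}(V) ⊆ X and check whether π^{-1}(V) ∈ τ. V is open in τ_Q iff π^{-1}(V) ∈ τ.
  V = {}: π^{-1}(V) = ∅ ∈ τ ✓.
  V = {[λ]}: π^{-1}(V) = {λ} ∉ τ ✗.
  V = {[μ]}: π^{-1}(V) = {μ} ∈ τ ✓.
  V = {[λ], [μ]}: π^{-1}(V) = {λ, μ} ∉ τ ✗.
  V = {[ν=ξ]}: π^{-1}(V) = {ν, ξ} ∈ τ ✓.
  V = {[λ], [ν=ξ]}: π^{-1}(V) = {λ, ν, ξ} ∉ τ ✗.
  V = {[μ], [ν=ξ]}: π^{-1}(V) = {μ, ν, ξ} ∈ τ ✓.
  V = {[λ], [μ], [ν=ξ]}: π^{-1}(V) = {λ, μ, ν, ξ} ∈ τ ✓.
  V = {[ρ]}: π^{-1}(V) = {ρ} ∉ τ ✗.
  V = {[λ], [ρ]}: π^{-1}(V) = {λ, ρ} ∉ τ ✗.
  V = {[μ], [ρ]}: π^{-1}(V) = {μ, ρ} ∈ τ ✓.
  V = {[λ], [μ], [ρ]}: π^{-1}(V) = {λ, μ, ρ} ∉ τ ✗.
  V = {[ν=ξ], [ρ]}: π^{-1}(V) = {ν, ξ, ρ} ∉ τ ✗.
  V = {[λ], [ν=ξ], [ρ]}: π^{-1}(V) = {λ, ν, ξ, ρ} ∉ τ ✗.
  V = {[μ], [ν=ξ], [ρ]}: π^{-1}(V) = {μ, ν, ξ, ρ} ∈ τ ✓.
  V = {[λ], [μ], [ν=ξ], [ρ]}: π^{-1}(V) = {λ, μ, ν, ξ, ρ} ∈ τ ✓.
Open sets in the quotient: τ_Q = {{}, {[μ]}, {[ν=ξ]}, {[μ], [ν=ξ]}, {[λ], [μ], [ν=ξ]}, {[μ], [ρ]}, {[μ], [ν=ξ], [ρ]}, {[λ], [μ], [ν=ξ], [ρ]}} (8 elements).


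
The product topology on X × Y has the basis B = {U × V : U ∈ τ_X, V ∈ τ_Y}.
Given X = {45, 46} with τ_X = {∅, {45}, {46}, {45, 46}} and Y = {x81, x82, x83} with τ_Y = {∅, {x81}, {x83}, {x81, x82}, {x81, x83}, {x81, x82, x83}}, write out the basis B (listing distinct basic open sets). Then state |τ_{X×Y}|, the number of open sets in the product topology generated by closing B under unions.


Basis B = {∅ × ∅, {45} × {x81}, {45} × {x83}, {46} × {x81}, {46} × {x83}, {45} × {x81, x82}, {45} × {x81, x83}, {45, 46} × {x81}, {45, 46} × {x83}, {46} × {x81, x82}, {46} × {x81, x83}, {45} × {x81, x82, x83}, {46} × {x81, x82, x83}, {45, 46} × {x81, x82}, {45, 46} × {x81, x83}, {45, 46} × {x81, x82, x83}}; |τ_{X×Y}| = 36.

Enumerate products U × V with U ∈ τ_X, V ∈ τ_Y (deduplicated):
  ∅ × ∅ = {} (∅)
  {45} × {x81} = {(45,x81)}
  {45} × {x83} = {(45,x83)}
  {46} × {x81} = {(46,x81)}
  {46} × {x83} = {(46,x83)}
  {45} × {x81, x82} = {(45,x81), (45,x82)}
  {45} × {x81, x83} = {(45,x81), (45,x83)}
  {45, 46} × {x81} = {(45,x81), (46,x81)}
  {45, 46} × {x83} = {(45,x83), (46,x83)}
  {46} × {x81, x82} = {(46,x81), (46,x82)}
  {46} × {x81, x83} = {(46,x81), (46,x83)}
  {45} × {x81, x82, x83} = {(45,x81), (45,x82), (45,x83)}
  {46} × {x81, x82, x83} = {(46,x81), (46,x82), (46,x83)}
  {45, 46} × {x81, x82} = {(45,x81), (45,x82), (46,x81), (46,x82)}
  {45, 46} × {x81, x83} = {(45,x81), (45,x83), (46,x81), (46,x83)}
  {45, 46} × {x81, x82, x83} = {(45,x81), (45,x82), (45,x83), (46,x81), (46,x82), (46,x83)}
These 16 distinct sets form the basis B.
Close under arbitrary unions to get τ_{X×Y}; counting gives |τ_{X×Y}| = 36.


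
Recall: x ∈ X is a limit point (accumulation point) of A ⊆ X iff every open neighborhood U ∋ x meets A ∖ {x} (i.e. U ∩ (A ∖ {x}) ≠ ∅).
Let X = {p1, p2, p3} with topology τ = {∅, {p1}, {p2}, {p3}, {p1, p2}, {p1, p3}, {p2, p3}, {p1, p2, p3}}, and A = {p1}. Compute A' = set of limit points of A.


A' = ∅

For each x ∈ X, list the open sets U ∈ τ with x ∈ U, then check whether U ∩ (A ∖ {x}) ≠ ∅ for every such U.
  x = p1: open {p1} ∋ x has {p1} ∩ (A ∖ {p1}) = ∅, so x is NOT a limit point.
  x = p2: open {p2} ∋ x has {p2} ∩ (A ∖ {p2}) = ∅, so x is NOT a limit point.
  x = p3: open {p3} ∋ x has {p3} ∩ (A ∖ {p3}) = ∅, so x is NOT a limit point.
Collecting: A' = ∅.


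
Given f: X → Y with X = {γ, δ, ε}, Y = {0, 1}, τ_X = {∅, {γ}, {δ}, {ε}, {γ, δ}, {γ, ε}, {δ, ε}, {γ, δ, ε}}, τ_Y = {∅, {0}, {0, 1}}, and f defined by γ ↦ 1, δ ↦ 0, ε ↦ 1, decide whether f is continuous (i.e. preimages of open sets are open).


f IS continuous.

Compute f^{-1}(U) for each U ∈ τ_Y:
  U = ∅: f^{-1}(U) = ∅ ∈ τ_X ✓.
  U = {0}: f^{-1}(U) = {δ} ∈ τ_X ✓.
  U = {0, 1}: f^{-1}(U) = {γ, δ, ε} ∈ τ_X ✓.
Every preimage lies in τ_X, so f IS continuous.


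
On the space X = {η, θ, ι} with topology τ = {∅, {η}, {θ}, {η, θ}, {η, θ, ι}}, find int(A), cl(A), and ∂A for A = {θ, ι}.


int(A) = {θ}, cl(A) = {θ, ι}, ∂A = {ι}.

Closed sets in (X, τ) are complements of opens:
  closed(X, τ) = {∅, {ι}, {η, ι}, {θ, ι}, {η, θ, ι}}.
int(A) = ⋃ {U ∈ τ : U ⊆ A}. Opens contained in A: ∅, {θ}.
Taking the union of these: int(A) = {θ}.
cl(A) = ⋂ {C closed : A ⊆ C}. Closed sets containing A: {θ, ι}, {η, θ, ι}.
Intersecting these: cl(A) = {θ, ι}.
∂A = cl(A) ∖ int(A) = {θ, ι} ∖ {θ} = {ι}.


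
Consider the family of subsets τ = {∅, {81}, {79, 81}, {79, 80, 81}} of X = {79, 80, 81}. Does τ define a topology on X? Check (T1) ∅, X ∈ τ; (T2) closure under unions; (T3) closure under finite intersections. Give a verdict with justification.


τ IS a topology on X.

Axiom (T1): ∅ ∈ τ? Yes; X ∈ τ? Yes.
Axiom (T2/T3): check pairwise unions and intersections of members of τ.
All pairwise intersections and unions checked — each lies in τ. Therefore τ satisfies (T1), (T2), (T3): it IS a topology on X.
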